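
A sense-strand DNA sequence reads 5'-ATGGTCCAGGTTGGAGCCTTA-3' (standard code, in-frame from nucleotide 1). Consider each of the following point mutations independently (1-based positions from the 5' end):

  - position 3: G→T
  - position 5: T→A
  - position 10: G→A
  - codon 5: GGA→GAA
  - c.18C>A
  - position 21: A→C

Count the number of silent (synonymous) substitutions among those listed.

1

Codon 1: ATG (Met) → ATT (Ile) — missense.
Codon 2: GTC (Val) → GAC (Asp) — missense.
Codon 4: GTT (Val) → ATT (Ile) — missense.
Codon 5: GGA (Gly) → GAA (Glu) — missense.
Codon 6: GCC (Ala) → GCA (Ala) — synonymous.
Codon 7: TTA (Leu) → TTC (Phe) — missense.
Synonymous: 1 of 6.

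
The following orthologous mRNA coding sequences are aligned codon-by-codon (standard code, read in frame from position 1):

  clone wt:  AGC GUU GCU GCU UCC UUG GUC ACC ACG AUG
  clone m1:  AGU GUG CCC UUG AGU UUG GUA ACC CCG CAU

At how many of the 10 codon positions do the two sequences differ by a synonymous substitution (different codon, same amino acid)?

4

Codon 1: AGC Ser / AGU Ser — synonymous.
Codon 2: GUU Val / GUG Val — synonymous.
Codon 3: GCU Ala / CCC Pro — nonsynonymous.
Codon 4: GCU Ala / UUG Leu — nonsynonymous.
Codon 5: UCC Ser / AGU Ser — synonymous.
Codon 6: UUG Leu / UUG Leu — identical.
Codon 7: GUC Val / GUA Val — synonymous.
Codon 8: ACC Thr / ACC Thr — identical.
Codon 9: ACG Thr / CCG Pro — nonsynonymous.
Codon 10: AUG Met / CAU His — nonsynonymous.
Synonymous differences: 4.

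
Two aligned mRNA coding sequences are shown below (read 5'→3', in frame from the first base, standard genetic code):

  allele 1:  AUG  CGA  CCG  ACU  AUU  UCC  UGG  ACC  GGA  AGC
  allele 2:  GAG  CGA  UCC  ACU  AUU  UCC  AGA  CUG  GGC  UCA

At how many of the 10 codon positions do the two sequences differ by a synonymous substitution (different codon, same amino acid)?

Codon 1: AUG Met / GAG Glu — nonsynonymous.
Codon 2: CGA Arg / CGA Arg — identical.
Codon 3: CCG Pro / UCC Ser — nonsynonymous.
Codon 4: ACU Thr / ACU Thr — identical.
Codon 5: AUU Ile / AUU Ile — identical.
Codon 6: UCC Ser / UCC Ser — identical.
Codon 7: UGG Trp / AGA Arg — nonsynonymous.
Codon 8: ACC Thr / CUG Leu — nonsynonymous.
Codon 9: GGA Gly / GGC Gly — synonymous.
Codon 10: AGC Ser / UCA Ser — synonymous.
Synonymous differences: 2.

2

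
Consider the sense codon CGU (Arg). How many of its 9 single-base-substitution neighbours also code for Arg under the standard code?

Position 1: none → 0 synonymous.
Position 2: none → 0 synonymous.
Position 3: CGC, CGA, CGG → 3 synonymous.
Total: 0 + 0 + 3 = 3.

3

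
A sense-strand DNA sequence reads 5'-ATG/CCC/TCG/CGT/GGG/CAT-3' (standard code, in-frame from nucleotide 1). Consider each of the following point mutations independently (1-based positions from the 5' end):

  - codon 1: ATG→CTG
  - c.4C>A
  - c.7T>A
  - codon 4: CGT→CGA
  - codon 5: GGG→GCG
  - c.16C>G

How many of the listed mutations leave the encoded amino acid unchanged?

Codon 1: ATG (Met) → CTG (Leu) — missense.
Codon 2: CCC (Pro) → ACC (Thr) — missense.
Codon 3: TCG (Ser) → ACG (Thr) — missense.
Codon 4: CGT (Arg) → CGA (Arg) — synonymous.
Codon 5: GGG (Gly) → GCG (Ala) — missense.
Codon 6: CAT (His) → GAT (Asp) — missense.
Synonymous: 1 of 6.

1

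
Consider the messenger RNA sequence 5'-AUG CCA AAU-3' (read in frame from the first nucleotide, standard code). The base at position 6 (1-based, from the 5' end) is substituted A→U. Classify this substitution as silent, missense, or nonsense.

silent

Position 6 falls in codon 2: CCA → Pro.
After the substitution the codon is CCU → Pro.
Both encode Pro, so the change is synonymous.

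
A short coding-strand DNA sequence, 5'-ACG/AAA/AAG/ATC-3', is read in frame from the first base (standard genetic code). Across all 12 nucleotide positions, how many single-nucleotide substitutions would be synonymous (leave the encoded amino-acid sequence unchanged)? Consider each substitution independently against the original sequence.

7

Codon 1 (ACG, Thr): 3 synonymous substitutions.
Codon 2 (AAA, Lys): 1 synonymous substitution.
Codon 3 (AAG, Lys): 1 synonymous substitution.
Codon 4 (ATC, Ile): 2 synonymous substitutions.
Total: 3 + 1 + 1 + 2 = 7.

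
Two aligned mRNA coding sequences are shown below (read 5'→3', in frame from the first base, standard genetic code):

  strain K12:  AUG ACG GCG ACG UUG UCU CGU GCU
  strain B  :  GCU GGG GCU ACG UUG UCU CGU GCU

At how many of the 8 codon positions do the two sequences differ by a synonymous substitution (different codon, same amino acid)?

1

Codon 1: AUG Met / GCU Ala — nonsynonymous.
Codon 2: ACG Thr / GGG Gly — nonsynonymous.
Codon 3: GCG Ala / GCU Ala — synonymous.
Codon 4: ACG Thr / ACG Thr — identical.
Codon 5: UUG Leu / UUG Leu — identical.
Codon 6: UCU Ser / UCU Ser — identical.
Codon 7: CGU Arg / CGU Arg — identical.
Codon 8: GCU Ala / GCU Ala — identical.
Synonymous differences: 1.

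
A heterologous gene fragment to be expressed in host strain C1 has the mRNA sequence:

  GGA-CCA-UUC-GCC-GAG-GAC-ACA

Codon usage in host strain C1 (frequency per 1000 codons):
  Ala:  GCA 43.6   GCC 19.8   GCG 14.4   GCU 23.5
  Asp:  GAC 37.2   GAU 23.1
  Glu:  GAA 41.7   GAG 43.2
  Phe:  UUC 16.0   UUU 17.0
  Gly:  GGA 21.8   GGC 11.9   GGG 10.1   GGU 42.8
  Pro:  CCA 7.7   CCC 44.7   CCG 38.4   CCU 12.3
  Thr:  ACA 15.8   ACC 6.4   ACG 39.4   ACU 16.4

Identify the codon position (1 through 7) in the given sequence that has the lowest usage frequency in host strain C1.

Codon 1 GGA (Gly): 21.8 per 1000.
Codon 2 CCA (Pro): 7.7 per 1000.
Codon 3 UUC (Phe): 16.0 per 1000.
Codon 4 GCC (Ala): 19.8 per 1000.
Codon 5 GAG (Glu): 43.2 per 1000.
Codon 6 GAC (Asp): 37.2 per 1000.
Codon 7 ACA (Thr): 15.8 per 1000.
Lowest frequency is 7.7 at codon 2.

2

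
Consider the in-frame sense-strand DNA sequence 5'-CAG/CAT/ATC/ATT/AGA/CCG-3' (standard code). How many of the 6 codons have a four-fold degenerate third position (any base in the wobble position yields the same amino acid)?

Codon 1 CAG (Gln): third position 2-fold.
Codon 2 CAT (His): third position 2-fold.
Codon 3 ATC (Ile): third position 3-fold.
Codon 4 ATT (Ile): third position 3-fold.
Codon 5 AGA (Arg): third position 2-fold.
Codon 6 CCG (Pro): third position 4-fold.
Four-fold degenerate third positions: 1.

1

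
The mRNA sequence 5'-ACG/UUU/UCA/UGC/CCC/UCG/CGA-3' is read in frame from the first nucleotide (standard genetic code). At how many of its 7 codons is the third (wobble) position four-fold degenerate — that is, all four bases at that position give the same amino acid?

5

Codon 1 ACG (Thr): third position 4-fold.
Codon 2 UUU (Phe): third position 2-fold.
Codon 3 UCA (Ser): third position 4-fold.
Codon 4 UGC (Cys): third position 2-fold.
Codon 5 CCC (Pro): third position 4-fold.
Codon 6 UCG (Ser): third position 4-fold.
Codon 7 CGA (Arg): third position 4-fold.
Four-fold degenerate third positions: 5.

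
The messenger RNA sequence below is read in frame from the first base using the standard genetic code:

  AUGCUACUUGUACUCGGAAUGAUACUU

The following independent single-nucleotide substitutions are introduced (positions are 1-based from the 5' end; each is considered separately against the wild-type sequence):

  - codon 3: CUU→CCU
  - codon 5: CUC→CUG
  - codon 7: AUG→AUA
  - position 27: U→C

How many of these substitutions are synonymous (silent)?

2

Codon 3: CUU (Leu) → CCU (Pro) — missense.
Codon 5: CUC (Leu) → CUG (Leu) — synonymous.
Codon 7: AUG (Met) → AUA (Ile) — missense.
Codon 9: CUU (Leu) → CUC (Leu) — synonymous.
Synonymous: 2 of 4.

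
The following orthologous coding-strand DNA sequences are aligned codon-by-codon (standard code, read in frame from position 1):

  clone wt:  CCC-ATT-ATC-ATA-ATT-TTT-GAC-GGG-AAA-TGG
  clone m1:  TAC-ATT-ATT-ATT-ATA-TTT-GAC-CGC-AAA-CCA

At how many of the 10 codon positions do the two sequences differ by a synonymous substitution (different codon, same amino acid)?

Codon 1: CCC Pro / TAC Tyr — nonsynonymous.
Codon 2: ATT Ile / ATT Ile — identical.
Codon 3: ATC Ile / ATT Ile — synonymous.
Codon 4: ATA Ile / ATT Ile — synonymous.
Codon 5: ATT Ile / ATA Ile — synonymous.
Codon 6: TTT Phe / TTT Phe — identical.
Codon 7: GAC Asp / GAC Asp — identical.
Codon 8: GGG Gly / CGC Arg — nonsynonymous.
Codon 9: AAA Lys / AAA Lys — identical.
Codon 10: TGG Trp / CCA Pro — nonsynonymous.
Synonymous differences: 3.

3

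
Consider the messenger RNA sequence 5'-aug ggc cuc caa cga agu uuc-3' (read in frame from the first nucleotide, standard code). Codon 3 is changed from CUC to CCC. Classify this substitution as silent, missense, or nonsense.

missense

Position 8 falls in codon 3: CUC → Leu.
After the substitution the codon is CCC → Pro.
Leu ≠ Pro, so this is a missense mutation.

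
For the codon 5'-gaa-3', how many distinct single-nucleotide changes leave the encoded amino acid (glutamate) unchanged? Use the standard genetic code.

1

Position 1: none → 0 synonymous.
Position 2: none → 0 synonymous.
Position 3: GAG → 1 synonymous.
Total: 0 + 0 + 1 = 1.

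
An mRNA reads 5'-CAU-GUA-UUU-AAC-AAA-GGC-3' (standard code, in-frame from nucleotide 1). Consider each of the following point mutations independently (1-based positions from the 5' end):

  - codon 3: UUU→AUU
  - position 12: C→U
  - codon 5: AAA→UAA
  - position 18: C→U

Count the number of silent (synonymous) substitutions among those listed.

Codon 3: UUU (Phe) → AUU (Ile) — missense.
Codon 4: AAC (Asn) → AAU (Asn) — synonymous.
Codon 5: AAA (Lys) → UAA (Stop) — nonsense.
Codon 6: GGC (Gly) → GGU (Gly) — synonymous.
Synonymous: 2 of 4.

2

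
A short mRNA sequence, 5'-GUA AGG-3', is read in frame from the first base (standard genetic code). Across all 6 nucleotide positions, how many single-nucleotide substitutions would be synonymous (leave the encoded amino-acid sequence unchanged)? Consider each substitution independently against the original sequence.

Codon 1 (GUA, Val): 3 synonymous substitutions.
Codon 2 (AGG, Arg): 2 synonymous substitutions.
Total: 3 + 2 = 5.

5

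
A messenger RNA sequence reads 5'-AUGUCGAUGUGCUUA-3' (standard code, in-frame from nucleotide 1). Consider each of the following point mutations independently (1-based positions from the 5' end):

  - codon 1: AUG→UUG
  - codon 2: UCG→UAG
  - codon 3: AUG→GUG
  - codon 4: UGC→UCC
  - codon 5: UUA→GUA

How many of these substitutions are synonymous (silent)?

0

Codon 1: AUG (Met) → UUG (Leu) — missense.
Codon 2: UCG (Ser) → UAG (Stop) — nonsense.
Codon 3: AUG (Met) → GUG (Val) — missense.
Codon 4: UGC (Cys) → UCC (Ser) — missense.
Codon 5: UUA (Leu) → GUA (Val) — missense.
Synonymous: 0 of 5.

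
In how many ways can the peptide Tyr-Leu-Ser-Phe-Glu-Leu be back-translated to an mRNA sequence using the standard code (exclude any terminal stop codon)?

1728

Tyr: 2 codons.
Leu: 6 codons.
Ser: 6 codons.
Phe: 2 codons.
Glu: 2 codons.
Leu: 6 codons.
2 × 6 × 6 × 2 × 2 × 6 = 1728.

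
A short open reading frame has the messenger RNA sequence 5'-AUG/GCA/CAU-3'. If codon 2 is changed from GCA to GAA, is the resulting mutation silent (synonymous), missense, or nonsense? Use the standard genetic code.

Position 5 falls in codon 2: GCA → Ala.
After the substitution the codon is GAA → Glu.
Ala ≠ Glu, so this is a missense mutation.

missense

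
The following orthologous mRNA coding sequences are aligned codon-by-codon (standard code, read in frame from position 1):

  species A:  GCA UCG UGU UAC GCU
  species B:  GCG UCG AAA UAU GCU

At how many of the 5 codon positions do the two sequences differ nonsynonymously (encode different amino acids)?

1

Codon 1: GCA Ala / GCG Ala — synonymous.
Codon 2: UCG Ser / UCG Ser — identical.
Codon 3: UGU Cys / AAA Lys — nonsynonymous.
Codon 4: UAC Tyr / UAU Tyr — synonymous.
Codon 5: GCU Ala / GCU Ala — identical.
Nonsynonymous differences: 1.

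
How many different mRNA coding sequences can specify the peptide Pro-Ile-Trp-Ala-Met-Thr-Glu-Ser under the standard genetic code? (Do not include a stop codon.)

Pro: 4 codons.
Ile: 3 codons.
Trp: 1 codon.
Ala: 4 codons.
Met: 1 codon.
Thr: 4 codons.
Glu: 2 codons.
Ser: 6 codons.
4 × 3 × 1 × 4 × 1 × 4 × 2 × 6 = 2304.

2304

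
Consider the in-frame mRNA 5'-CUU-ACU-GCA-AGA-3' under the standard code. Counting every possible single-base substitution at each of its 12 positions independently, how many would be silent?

11

Codon 1 (CUU, Leu): 3 synonymous substitutions.
Codon 2 (ACU, Thr): 3 synonymous substitutions.
Codon 3 (GCA, Ala): 3 synonymous substitutions.
Codon 4 (AGA, Arg): 2 synonymous substitutions.
Total: 3 + 3 + 3 + 2 = 11.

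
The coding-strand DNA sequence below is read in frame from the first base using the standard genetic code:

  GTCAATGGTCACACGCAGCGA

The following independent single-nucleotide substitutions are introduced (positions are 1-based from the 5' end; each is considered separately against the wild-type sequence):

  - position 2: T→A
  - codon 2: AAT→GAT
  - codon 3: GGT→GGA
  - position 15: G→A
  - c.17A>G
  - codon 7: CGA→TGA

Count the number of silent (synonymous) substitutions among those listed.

2

Codon 1: GTC (Val) → GAC (Asp) — missense.
Codon 2: AAT (Asn) → GAT (Asp) — missense.
Codon 3: GGT (Gly) → GGA (Gly) — synonymous.
Codon 5: ACG (Thr) → ACA (Thr) — synonymous.
Codon 6: CAG (Gln) → CGG (Arg) — missense.
Codon 7: CGA (Arg) → TGA (Stop) — nonsense.
Synonymous: 2 of 6.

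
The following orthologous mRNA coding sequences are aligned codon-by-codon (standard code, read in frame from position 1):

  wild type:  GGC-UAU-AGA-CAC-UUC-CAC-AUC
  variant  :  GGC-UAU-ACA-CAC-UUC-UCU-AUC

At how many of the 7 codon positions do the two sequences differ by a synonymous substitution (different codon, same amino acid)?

0

Codon 1: GGC Gly / GGC Gly — identical.
Codon 2: UAU Tyr / UAU Tyr — identical.
Codon 3: AGA Arg / ACA Thr — nonsynonymous.
Codon 4: CAC His / CAC His — identical.
Codon 5: UUC Phe / UUC Phe — identical.
Codon 6: CAC His / UCU Ser — nonsynonymous.
Codon 7: AUC Ile / AUC Ile — identical.
Synonymous differences: 0.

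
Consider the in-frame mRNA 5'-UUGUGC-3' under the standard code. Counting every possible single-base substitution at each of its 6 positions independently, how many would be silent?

3

Codon 1 (UUG, Leu): 2 synonymous substitutions.
Codon 2 (UGC, Cys): 1 synonymous substitution.
Total: 2 + 1 = 3.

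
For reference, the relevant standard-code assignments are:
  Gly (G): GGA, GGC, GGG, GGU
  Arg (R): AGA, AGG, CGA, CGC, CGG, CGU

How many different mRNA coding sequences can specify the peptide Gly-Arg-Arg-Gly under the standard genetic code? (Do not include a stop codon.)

Gly: 4 codons.
Arg: 6 codons.
Arg: 6 codons.
Gly: 4 codons.
4 × 6 × 6 × 4 = 576.

576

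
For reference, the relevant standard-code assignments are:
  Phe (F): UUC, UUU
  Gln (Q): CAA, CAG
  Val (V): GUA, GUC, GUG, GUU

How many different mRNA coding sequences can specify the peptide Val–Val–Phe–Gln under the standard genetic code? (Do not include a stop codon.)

Val: 4 codons.
Val: 4 codons.
Phe: 2 codons.
Gln: 2 codons.
4 × 4 × 2 × 2 = 64.

64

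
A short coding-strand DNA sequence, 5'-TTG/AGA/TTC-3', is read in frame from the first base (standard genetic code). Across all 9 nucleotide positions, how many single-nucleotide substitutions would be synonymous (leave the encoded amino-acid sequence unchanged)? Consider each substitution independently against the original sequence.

5

Codon 1 (TTG, Leu): 2 synonymous substitutions.
Codon 2 (AGA, Arg): 2 synonymous substitutions.
Codon 3 (TTC, Phe): 1 synonymous substitution.
Total: 2 + 2 + 1 = 5.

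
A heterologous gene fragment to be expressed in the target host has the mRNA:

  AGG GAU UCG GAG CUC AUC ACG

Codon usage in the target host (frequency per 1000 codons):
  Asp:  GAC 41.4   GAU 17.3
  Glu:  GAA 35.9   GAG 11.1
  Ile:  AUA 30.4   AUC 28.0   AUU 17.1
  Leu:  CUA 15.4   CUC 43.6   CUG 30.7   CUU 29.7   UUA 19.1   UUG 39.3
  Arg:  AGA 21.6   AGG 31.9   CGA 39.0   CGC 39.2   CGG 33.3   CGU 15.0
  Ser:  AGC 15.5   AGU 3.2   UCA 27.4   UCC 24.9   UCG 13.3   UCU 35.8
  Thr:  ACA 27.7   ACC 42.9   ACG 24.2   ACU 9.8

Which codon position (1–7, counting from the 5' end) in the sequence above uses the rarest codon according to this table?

4

Codon 1 AGG (Arg): 31.9 per 1000.
Codon 2 GAU (Asp): 17.3 per 1000.
Codon 3 UCG (Ser): 13.3 per 1000.
Codon 4 GAG (Glu): 11.1 per 1000.
Codon 5 CUC (Leu): 43.6 per 1000.
Codon 6 AUC (Ile): 28.0 per 1000.
Codon 7 ACG (Thr): 24.2 per 1000.
Lowest frequency is 11.1 at codon 4.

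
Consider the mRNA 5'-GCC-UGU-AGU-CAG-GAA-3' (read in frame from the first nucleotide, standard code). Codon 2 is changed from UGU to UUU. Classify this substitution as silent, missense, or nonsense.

Position 5 falls in codon 2: UGU → Cys.
After the substitution the codon is UUU → Phe.
Cys ≠ Phe, so this is a missense mutation.

missense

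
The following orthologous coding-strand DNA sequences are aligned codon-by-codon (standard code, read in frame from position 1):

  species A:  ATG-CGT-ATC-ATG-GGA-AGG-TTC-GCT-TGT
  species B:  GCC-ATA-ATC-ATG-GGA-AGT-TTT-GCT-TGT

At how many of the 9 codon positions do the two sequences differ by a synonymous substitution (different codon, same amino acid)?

Codon 1: ATG Met / GCC Ala — nonsynonymous.
Codon 2: CGT Arg / ATA Ile — nonsynonymous.
Codon 3: ATC Ile / ATC Ile — identical.
Codon 4: ATG Met / ATG Met — identical.
Codon 5: GGA Gly / GGA Gly — identical.
Codon 6: AGG Arg / AGT Ser — nonsynonymous.
Codon 7: TTC Phe / TTT Phe — synonymous.
Codon 8: GCT Ala / GCT Ala — identical.
Codon 9: TGT Cys / TGT Cys — identical.
Synonymous differences: 1.

1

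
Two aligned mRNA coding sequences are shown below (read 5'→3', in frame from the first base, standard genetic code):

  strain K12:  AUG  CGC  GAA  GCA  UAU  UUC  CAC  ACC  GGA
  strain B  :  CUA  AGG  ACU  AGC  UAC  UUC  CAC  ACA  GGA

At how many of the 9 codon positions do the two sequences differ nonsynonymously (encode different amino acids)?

3

Codon 1: AUG Met / CUA Leu — nonsynonymous.
Codon 2: CGC Arg / AGG Arg — synonymous.
Codon 3: GAA Glu / ACU Thr — nonsynonymous.
Codon 4: GCA Ala / AGC Ser — nonsynonymous.
Codon 5: UAU Tyr / UAC Tyr — synonymous.
Codon 6: UUC Phe / UUC Phe — identical.
Codon 7: CAC His / CAC His — identical.
Codon 8: ACC Thr / ACA Thr — synonymous.
Codon 9: GGA Gly / GGA Gly — identical.
Nonsynonymous differences: 3.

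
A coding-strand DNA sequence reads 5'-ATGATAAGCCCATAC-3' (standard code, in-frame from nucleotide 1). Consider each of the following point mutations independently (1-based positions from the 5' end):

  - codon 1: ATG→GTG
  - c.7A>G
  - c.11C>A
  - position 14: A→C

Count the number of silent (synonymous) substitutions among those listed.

Codon 1: ATG (Met) → GTG (Val) — missense.
Codon 3: AGC (Ser) → GGC (Gly) — missense.
Codon 4: CCA (Pro) → CAA (Gln) — missense.
Codon 5: TAC (Tyr) → TCC (Ser) — missense.
Synonymous: 0 of 4.

0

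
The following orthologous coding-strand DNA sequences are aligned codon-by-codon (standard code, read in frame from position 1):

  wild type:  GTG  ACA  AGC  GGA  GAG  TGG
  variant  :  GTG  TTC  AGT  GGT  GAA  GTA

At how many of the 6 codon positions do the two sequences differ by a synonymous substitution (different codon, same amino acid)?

Codon 1: GTG Val / GTG Val — identical.
Codon 2: ACA Thr / TTC Phe — nonsynonymous.
Codon 3: AGC Ser / AGT Ser — synonymous.
Codon 4: GGA Gly / GGT Gly — synonymous.
Codon 5: GAG Glu / GAA Glu — synonymous.
Codon 6: TGG Trp / GTA Val — nonsynonymous.
Synonymous differences: 3.

3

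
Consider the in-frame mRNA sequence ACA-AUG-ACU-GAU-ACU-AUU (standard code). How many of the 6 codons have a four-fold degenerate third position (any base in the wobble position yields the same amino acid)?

3

Codon 1 ACA (Thr): third position 4-fold.
Codon 2 AUG (Met): third position 1-fold.
Codon 3 ACU (Thr): third position 4-fold.
Codon 4 GAU (Asp): third position 2-fold.
Codon 5 ACU (Thr): third position 4-fold.
Codon 6 AUU (Ile): third position 3-fold.
Four-fold degenerate third positions: 3.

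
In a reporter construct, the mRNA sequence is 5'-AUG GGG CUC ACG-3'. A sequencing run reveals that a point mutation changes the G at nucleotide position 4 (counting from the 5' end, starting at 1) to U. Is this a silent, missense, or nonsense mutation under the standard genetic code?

missense

Position 4 falls in codon 2: GGG → Gly.
After the substitution the codon is UGG → Trp.
Gly ≠ Trp, so this is a missense mutation.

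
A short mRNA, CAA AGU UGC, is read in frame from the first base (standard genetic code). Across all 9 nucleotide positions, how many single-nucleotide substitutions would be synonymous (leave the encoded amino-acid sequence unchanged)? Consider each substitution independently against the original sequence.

Codon 1 (CAA, Gln): 1 synonymous substitution.
Codon 2 (AGU, Ser): 1 synonymous substitution.
Codon 3 (UGC, Cys): 1 synonymous substitution.
Total: 1 + 1 + 1 = 3.

3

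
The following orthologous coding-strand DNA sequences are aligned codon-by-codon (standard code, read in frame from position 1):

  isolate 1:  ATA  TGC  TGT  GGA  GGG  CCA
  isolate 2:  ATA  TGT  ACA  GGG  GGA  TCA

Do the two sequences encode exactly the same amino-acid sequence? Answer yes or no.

Codon 1: ATA Ile / ATA Ile — identical.
Codon 2: TGC Cys / TGT Cys — synonymous.
Codon 3: TGT Cys / ACA Thr — nonsynonymous.
Codon 4: GGA Gly / GGG Gly — synonymous.
Codon 5: GGG Gly / GGA Gly — synonymous.
Codon 6: CCA Pro / TCA Ser — nonsynonymous.
Nonsynonymous differences: 2 → different protein.

no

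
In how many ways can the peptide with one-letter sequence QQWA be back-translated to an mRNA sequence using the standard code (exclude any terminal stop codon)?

16

Gln: 2 codons.
Gln: 2 codons.
Trp: 1 codon.
Ala: 4 codons.
2 × 2 × 1 × 4 = 16.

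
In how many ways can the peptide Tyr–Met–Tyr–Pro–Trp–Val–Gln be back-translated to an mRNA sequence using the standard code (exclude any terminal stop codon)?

128

Tyr: 2 codons.
Met: 1 codon.
Tyr: 2 codons.
Pro: 4 codons.
Trp: 1 codon.
Val: 4 codons.
Gln: 2 codons.
2 × 1 × 2 × 4 × 1 × 4 × 2 = 128.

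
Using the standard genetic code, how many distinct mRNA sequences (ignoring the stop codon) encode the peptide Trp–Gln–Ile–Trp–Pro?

Trp: 1 codon.
Gln: 2 codons.
Ile: 3 codons.
Trp: 1 codon.
Pro: 4 codons.
1 × 2 × 3 × 1 × 4 = 24.

24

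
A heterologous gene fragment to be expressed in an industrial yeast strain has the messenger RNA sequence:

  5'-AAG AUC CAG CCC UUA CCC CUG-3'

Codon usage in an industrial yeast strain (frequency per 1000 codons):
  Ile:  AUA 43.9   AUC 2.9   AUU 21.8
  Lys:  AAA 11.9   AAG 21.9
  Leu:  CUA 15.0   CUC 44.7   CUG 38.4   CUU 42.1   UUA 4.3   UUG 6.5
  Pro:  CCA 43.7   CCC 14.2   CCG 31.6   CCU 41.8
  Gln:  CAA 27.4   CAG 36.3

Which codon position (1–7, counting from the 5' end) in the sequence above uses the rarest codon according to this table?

2

Codon 1 AAG (Lys): 21.9 per 1000.
Codon 2 AUC (Ile): 2.9 per 1000.
Codon 3 CAG (Gln): 36.3 per 1000.
Codon 4 CCC (Pro): 14.2 per 1000.
Codon 5 UUA (Leu): 4.3 per 1000.
Codon 6 CCC (Pro): 14.2 per 1000.
Codon 7 CUG (Leu): 38.4 per 1000.
Lowest frequency is 2.9 at codon 2.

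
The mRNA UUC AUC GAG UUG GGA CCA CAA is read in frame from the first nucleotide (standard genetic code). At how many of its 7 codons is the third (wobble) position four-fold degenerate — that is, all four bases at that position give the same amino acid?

2

Codon 1 UUC (Phe): third position 2-fold.
Codon 2 AUC (Ile): third position 3-fold.
Codon 3 GAG (Glu): third position 2-fold.
Codon 4 UUG (Leu): third position 2-fold.
Codon 5 GGA (Gly): third position 4-fold.
Codon 6 CCA (Pro): third position 4-fold.
Codon 7 CAA (Gln): third position 2-fold.
Four-fold degenerate third positions: 2.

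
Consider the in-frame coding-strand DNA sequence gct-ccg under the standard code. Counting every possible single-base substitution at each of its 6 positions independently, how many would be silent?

Codon 1 (GCT, Ala): 3 synonymous substitutions.
Codon 2 (CCG, Pro): 3 synonymous substitutions.
Total: 3 + 3 = 6.

6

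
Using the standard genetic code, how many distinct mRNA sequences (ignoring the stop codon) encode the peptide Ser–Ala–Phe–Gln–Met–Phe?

Ser: 6 codons.
Ala: 4 codons.
Phe: 2 codons.
Gln: 2 codons.
Met: 1 codon.
Phe: 2 codons.
6 × 4 × 2 × 2 × 1 × 2 = 192.

192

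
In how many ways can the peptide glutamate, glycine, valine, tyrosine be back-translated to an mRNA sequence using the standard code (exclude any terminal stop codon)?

64

Glu: 2 codons.
Gly: 4 codons.
Val: 4 codons.
Tyr: 2 codons.
2 × 4 × 4 × 2 = 64.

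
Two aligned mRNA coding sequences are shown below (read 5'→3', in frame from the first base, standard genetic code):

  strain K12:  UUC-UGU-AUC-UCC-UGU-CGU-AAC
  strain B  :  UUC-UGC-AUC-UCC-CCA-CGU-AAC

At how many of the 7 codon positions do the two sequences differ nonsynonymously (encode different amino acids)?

1

Codon 1: UUC Phe / UUC Phe — identical.
Codon 2: UGU Cys / UGC Cys — synonymous.
Codon 3: AUC Ile / AUC Ile — identical.
Codon 4: UCC Ser / UCC Ser — identical.
Codon 5: UGU Cys / CCA Pro — nonsynonymous.
Codon 6: CGU Arg / CGU Arg — identical.
Codon 7: AAC Asn / AAC Asn — identical.
Nonsynonymous differences: 1.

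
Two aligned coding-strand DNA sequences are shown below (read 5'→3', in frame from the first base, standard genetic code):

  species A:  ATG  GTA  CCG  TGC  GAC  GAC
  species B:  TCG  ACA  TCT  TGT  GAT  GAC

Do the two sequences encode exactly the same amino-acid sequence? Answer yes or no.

no

Codon 1: ATG Met / TCG Ser — nonsynonymous.
Codon 2: GTA Val / ACA Thr — nonsynonymous.
Codon 3: CCG Pro / TCT Ser — nonsynonymous.
Codon 4: TGC Cys / TGT Cys — synonymous.
Codon 5: GAC Asp / GAT Asp — synonymous.
Codon 6: GAC Asp / GAC Asp — identical.
Nonsynonymous differences: 3 → different protein.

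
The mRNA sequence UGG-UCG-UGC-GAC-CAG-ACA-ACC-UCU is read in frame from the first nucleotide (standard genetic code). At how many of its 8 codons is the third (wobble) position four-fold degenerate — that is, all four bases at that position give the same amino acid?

Codon 1 UGG (Trp): third position 1-fold.
Codon 2 UCG (Ser): third position 4-fold.
Codon 3 UGC (Cys): third position 2-fold.
Codon 4 GAC (Asp): third position 2-fold.
Codon 5 CAG (Gln): third position 2-fold.
Codon 6 ACA (Thr): third position 4-fold.
Codon 7 ACC (Thr): third position 4-fold.
Codon 8 UCU (Ser): third position 4-fold.
Four-fold degenerate third positions: 4.

4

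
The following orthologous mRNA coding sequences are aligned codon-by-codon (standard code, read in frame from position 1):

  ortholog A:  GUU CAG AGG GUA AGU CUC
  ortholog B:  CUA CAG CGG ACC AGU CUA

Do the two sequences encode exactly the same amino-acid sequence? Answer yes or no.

Codon 1: GUU Val / CUA Leu — nonsynonymous.
Codon 2: CAG Gln / CAG Gln — identical.
Codon 3: AGG Arg / CGG Arg — synonymous.
Codon 4: GUA Val / ACC Thr — nonsynonymous.
Codon 5: AGU Ser / AGU Ser — identical.
Codon 6: CUC Leu / CUA Leu — synonymous.
Nonsynonymous differences: 2 → different protein.

no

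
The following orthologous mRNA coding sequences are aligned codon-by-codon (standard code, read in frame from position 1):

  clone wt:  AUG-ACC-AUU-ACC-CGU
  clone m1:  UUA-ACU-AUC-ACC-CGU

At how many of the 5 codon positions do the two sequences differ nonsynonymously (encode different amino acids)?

Codon 1: AUG Met / UUA Leu — nonsynonymous.
Codon 2: ACC Thr / ACU Thr — synonymous.
Codon 3: AUU Ile / AUC Ile — synonymous.
Codon 4: ACC Thr / ACC Thr — identical.
Codon 5: CGU Arg / CGU Arg — identical.
Nonsynonymous differences: 1.

1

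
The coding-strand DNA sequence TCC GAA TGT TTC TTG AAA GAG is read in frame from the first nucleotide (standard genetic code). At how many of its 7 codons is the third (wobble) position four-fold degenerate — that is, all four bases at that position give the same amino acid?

Codon 1 TCC (Ser): third position 4-fold.
Codon 2 GAA (Glu): third position 2-fold.
Codon 3 TGT (Cys): third position 2-fold.
Codon 4 TTC (Phe): third position 2-fold.
Codon 5 TTG (Leu): third position 2-fold.
Codon 6 AAA (Lys): third position 2-fold.
Codon 7 GAG (Glu): third position 2-fold.
Four-fold degenerate third positions: 1.

1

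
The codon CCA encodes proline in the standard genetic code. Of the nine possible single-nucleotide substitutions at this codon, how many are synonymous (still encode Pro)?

Position 1: none → 0 synonymous.
Position 2: none → 0 synonymous.
Position 3: CCU, CCC, CCG → 3 synonymous.
Total: 0 + 0 + 3 = 3.

3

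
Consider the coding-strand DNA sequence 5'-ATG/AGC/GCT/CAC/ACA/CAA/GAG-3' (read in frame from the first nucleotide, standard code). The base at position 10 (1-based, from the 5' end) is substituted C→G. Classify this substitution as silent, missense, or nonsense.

Position 10 falls in codon 4: CAC → His.
After the substitution the codon is GAC → Asp.
His ≠ Asp, so this is a missense mutation.

missense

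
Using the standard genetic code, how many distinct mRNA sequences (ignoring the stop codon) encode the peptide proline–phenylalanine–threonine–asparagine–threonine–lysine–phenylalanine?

Pro: 4 codons.
Phe: 2 codons.
Thr: 4 codons.
Asn: 2 codons.
Thr: 4 codons.
Lys: 2 codons.
Phe: 2 codons.
4 × 2 × 4 × 2 × 4 × 2 × 2 = 1024.

1024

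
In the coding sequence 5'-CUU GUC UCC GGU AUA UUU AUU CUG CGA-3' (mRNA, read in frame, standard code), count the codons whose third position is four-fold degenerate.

6

Codon 1 CUU (Leu): third position 4-fold.
Codon 2 GUC (Val): third position 4-fold.
Codon 3 UCC (Ser): third position 4-fold.
Codon 4 GGU (Gly): third position 4-fold.
Codon 5 AUA (Ile): third position 3-fold.
Codon 6 UUU (Phe): third position 2-fold.
Codon 7 AUU (Ile): third position 3-fold.
Codon 8 CUG (Leu): third position 4-fold.
Codon 9 CGA (Arg): third position 4-fold.
Four-fold degenerate third positions: 6.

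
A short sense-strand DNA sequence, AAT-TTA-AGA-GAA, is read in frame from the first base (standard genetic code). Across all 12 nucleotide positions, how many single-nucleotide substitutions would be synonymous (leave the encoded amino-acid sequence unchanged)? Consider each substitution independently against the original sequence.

6

Codon 1 (AAT, Asn): 1 synonymous substitution.
Codon 2 (TTA, Leu): 2 synonymous substitutions.
Codon 3 (AGA, Arg): 2 synonymous substitutions.
Codon 4 (GAA, Glu): 1 synonymous substitution.
Total: 1 + 2 + 2 + 1 = 6.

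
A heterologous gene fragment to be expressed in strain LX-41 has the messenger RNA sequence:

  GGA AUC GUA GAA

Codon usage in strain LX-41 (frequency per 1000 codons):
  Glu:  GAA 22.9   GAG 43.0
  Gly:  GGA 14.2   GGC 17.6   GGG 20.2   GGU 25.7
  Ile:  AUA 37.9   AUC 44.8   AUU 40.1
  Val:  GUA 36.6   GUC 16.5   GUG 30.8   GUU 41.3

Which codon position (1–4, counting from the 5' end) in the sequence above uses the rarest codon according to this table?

Codon 1 GGA (Gly): 14.2 per 1000.
Codon 2 AUC (Ile): 44.8 per 1000.
Codon 3 GUA (Val): 36.6 per 1000.
Codon 4 GAA (Glu): 22.9 per 1000.
Lowest frequency is 14.2 at codon 1.

1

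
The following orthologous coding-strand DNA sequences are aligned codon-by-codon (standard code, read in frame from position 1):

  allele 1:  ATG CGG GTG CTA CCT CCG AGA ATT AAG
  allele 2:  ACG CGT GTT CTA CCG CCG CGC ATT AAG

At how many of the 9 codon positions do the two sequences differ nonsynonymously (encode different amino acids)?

1

Codon 1: ATG Met / ACG Thr — nonsynonymous.
Codon 2: CGG Arg / CGT Arg — synonymous.
Codon 3: GTG Val / GTT Val — synonymous.
Codon 4: CTA Leu / CTA Leu — identical.
Codon 5: CCT Pro / CCG Pro — synonymous.
Codon 6: CCG Pro / CCG Pro — identical.
Codon 7: AGA Arg / CGC Arg — synonymous.
Codon 8: ATT Ile / ATT Ile — identical.
Codon 9: AAG Lys / AAG Lys — identical.
Nonsynonymous differences: 1.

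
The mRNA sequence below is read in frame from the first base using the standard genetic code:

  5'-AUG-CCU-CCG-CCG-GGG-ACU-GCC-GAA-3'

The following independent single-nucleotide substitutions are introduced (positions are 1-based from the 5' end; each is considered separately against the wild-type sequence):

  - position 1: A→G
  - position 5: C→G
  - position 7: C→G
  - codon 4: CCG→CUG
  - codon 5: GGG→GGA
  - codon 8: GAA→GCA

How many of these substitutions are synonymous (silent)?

Codon 1: AUG (Met) → GUG (Val) — missense.
Codon 2: CCU (Pro) → CGU (Arg) — missense.
Codon 3: CCG (Pro) → GCG (Ala) — missense.
Codon 4: CCG (Pro) → CUG (Leu) — missense.
Codon 5: GGG (Gly) → GGA (Gly) — synonymous.
Codon 8: GAA (Glu) → GCA (Ala) — missense.
Synonymous: 1 of 6.

1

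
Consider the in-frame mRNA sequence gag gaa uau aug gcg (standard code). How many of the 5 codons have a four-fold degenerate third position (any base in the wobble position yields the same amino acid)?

Codon 1 GAG (Glu): third position 2-fold.
Codon 2 GAA (Glu): third position 2-fold.
Codon 3 UAU (Tyr): third position 2-fold.
Codon 4 AUG (Met): third position 1-fold.
Codon 5 GCG (Ala): third position 4-fold.
Four-fold degenerate third positions: 1.

1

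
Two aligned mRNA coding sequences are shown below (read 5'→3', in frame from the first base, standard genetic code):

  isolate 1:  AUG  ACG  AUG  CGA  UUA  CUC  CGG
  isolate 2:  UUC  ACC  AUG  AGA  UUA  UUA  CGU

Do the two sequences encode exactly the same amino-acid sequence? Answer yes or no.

no

Codon 1: AUG Met / UUC Phe — nonsynonymous.
Codon 2: ACG Thr / ACC Thr — synonymous.
Codon 3: AUG Met / AUG Met — identical.
Codon 4: CGA Arg / AGA Arg — synonymous.
Codon 5: UUA Leu / UUA Leu — identical.
Codon 6: CUC Leu / UUA Leu — synonymous.
Codon 7: CGG Arg / CGU Arg — synonymous.
Nonsynonymous differences: 1 → different protein.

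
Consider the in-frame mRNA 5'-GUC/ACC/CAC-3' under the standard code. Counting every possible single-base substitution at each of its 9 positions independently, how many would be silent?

Codon 1 (GUC, Val): 3 synonymous substitutions.
Codon 2 (ACC, Thr): 3 synonymous substitutions.
Codon 3 (CAC, His): 1 synonymous substitution.
Total: 3 + 3 + 1 = 7.

7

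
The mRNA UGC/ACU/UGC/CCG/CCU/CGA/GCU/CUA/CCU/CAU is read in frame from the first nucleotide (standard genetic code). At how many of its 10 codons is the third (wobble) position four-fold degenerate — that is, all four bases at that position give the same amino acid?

7

Codon 1 UGC (Cys): third position 2-fold.
Codon 2 ACU (Thr): third position 4-fold.
Codon 3 UGC (Cys): third position 2-fold.
Codon 4 CCG (Pro): third position 4-fold.
Codon 5 CCU (Pro): third position 4-fold.
Codon 6 CGA (Arg): third position 4-fold.
Codon 7 GCU (Ala): third position 4-fold.
Codon 8 CUA (Leu): third position 4-fold.
Codon 9 CCU (Pro): third position 4-fold.
Codon 10 CAU (His): third position 2-fold.
Four-fold degenerate third positions: 7.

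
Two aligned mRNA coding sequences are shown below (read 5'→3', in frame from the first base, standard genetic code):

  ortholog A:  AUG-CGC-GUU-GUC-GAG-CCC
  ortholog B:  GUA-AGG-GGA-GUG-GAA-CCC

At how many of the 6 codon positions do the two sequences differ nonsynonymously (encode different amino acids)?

2

Codon 1: AUG Met / GUA Val — nonsynonymous.
Codon 2: CGC Arg / AGG Arg — synonymous.
Codon 3: GUU Val / GGA Gly — nonsynonymous.
Codon 4: GUC Val / GUG Val — synonymous.
Codon 5: GAG Glu / GAA Glu — synonymous.
Codon 6: CCC Pro / CCC Pro — identical.
Nonsynonymous differences: 2.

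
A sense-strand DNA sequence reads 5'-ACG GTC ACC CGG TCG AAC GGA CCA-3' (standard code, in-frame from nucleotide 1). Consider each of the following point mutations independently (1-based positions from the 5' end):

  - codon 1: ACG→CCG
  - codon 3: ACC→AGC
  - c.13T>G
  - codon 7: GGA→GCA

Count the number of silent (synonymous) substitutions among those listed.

0

Codon 1: ACG (Thr) → CCG (Pro) — missense.
Codon 3: ACC (Thr) → AGC (Ser) — missense.
Codon 5: TCG (Ser) → GCG (Ala) — missense.
Codon 7: GGA (Gly) → GCA (Ala) — missense.
Synonymous: 0 of 4.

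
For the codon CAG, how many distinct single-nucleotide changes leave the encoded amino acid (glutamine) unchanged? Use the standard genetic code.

Position 1: none → 0 synonymous.
Position 2: none → 0 synonymous.
Position 3: CAA → 1 synonymous.
Total: 0 + 0 + 1 = 1.

1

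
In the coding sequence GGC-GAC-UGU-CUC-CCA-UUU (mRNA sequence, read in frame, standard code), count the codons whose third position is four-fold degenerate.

3

Codon 1 GGC (Gly): third position 4-fold.
Codon 2 GAC (Asp): third position 2-fold.
Codon 3 UGU (Cys): third position 2-fold.
Codon 4 CUC (Leu): third position 4-fold.
Codon 5 CCA (Pro): third position 4-fold.
Codon 6 UUU (Phe): third position 2-fold.
Four-fold degenerate third positions: 3.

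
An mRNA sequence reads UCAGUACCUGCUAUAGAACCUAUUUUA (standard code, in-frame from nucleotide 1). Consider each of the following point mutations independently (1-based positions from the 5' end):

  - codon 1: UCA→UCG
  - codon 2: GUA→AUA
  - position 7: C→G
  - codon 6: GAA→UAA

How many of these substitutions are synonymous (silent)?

Codon 1: UCA (Ser) → UCG (Ser) — synonymous.
Codon 2: GUA (Val) → AUA (Ile) — missense.
Codon 3: CCU (Pro) → GCU (Ala) — missense.
Codon 6: GAA (Glu) → UAA (Stop) — nonsense.
Synonymous: 1 of 4.

1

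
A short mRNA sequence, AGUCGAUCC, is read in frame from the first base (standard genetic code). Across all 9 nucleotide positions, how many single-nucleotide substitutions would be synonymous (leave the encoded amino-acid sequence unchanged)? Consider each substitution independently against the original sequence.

8

Codon 1 (AGU, Ser): 1 synonymous substitution.
Codon 2 (CGA, Arg): 4 synonymous substitutions.
Codon 3 (UCC, Ser): 3 synonymous substitutions.
Total: 1 + 4 + 3 = 8.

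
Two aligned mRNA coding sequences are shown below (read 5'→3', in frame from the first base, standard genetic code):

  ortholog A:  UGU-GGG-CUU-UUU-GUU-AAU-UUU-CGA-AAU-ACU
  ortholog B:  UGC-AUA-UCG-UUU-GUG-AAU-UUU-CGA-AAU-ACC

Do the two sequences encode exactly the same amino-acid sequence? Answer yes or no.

no

Codon 1: UGU Cys / UGC Cys — synonymous.
Codon 2: GGG Gly / AUA Ile — nonsynonymous.
Codon 3: CUU Leu / UCG Ser — nonsynonymous.
Codon 4: UUU Phe / UUU Phe — identical.
Codon 5: GUU Val / GUG Val — synonymous.
Codon 6: AAU Asn / AAU Asn — identical.
Codon 7: UUU Phe / UUU Phe — identical.
Codon 8: CGA Arg / CGA Arg — identical.
Codon 9: AAU Asn / AAU Asn — identical.
Codon 10: ACU Thr / ACC Thr — synonymous.
Nonsynonymous differences: 2 → different protein.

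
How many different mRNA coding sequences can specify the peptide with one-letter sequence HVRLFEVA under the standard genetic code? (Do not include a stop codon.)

His: 2 codons.
Val: 4 codons.
Arg: 6 codons.
Leu: 6 codons.
Phe: 2 codons.
Glu: 2 codons.
Val: 4 codons.
Ala: 4 codons.
2 × 4 × 6 × 6 × 2 × 2 × 4 × 4 = 18432.

18432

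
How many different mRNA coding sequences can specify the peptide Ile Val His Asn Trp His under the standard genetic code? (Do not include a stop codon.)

96

Ile: 3 codons.
Val: 4 codons.
His: 2 codons.
Asn: 2 codons.
Trp: 1 codon.
His: 2 codons.
3 × 4 × 2 × 2 × 1 × 2 = 96.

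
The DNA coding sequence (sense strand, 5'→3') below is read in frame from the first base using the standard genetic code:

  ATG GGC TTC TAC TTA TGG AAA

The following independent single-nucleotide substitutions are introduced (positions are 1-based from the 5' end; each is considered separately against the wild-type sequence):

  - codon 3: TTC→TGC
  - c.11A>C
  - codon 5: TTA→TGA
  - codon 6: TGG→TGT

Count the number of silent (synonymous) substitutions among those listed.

Codon 3: TTC (Phe) → TGC (Cys) — missense.
Codon 4: TAC (Tyr) → TCC (Ser) — missense.
Codon 5: TTA (Leu) → TGA (Stop) — nonsense.
Codon 6: TGG (Trp) → TGT (Cys) — missense.
Synonymous: 0 of 4.

0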